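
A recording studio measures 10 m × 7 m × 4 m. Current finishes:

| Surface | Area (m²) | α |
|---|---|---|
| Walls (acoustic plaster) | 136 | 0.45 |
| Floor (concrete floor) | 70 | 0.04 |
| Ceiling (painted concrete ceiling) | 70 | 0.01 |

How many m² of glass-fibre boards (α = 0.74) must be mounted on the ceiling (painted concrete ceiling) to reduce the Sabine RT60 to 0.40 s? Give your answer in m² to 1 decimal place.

65.8

Total absorption A₁ = 136·0.45 + 70·0.04 + 70·0.01
  = 61.200 + 2.800 + 0.700 = 64.700 m² sabins.
V = 280 m³. Target absorption A₂ = 0.161 × 280 / 0.40 = 112.700 sabins.
ΔA needed = 112.700 − 64.700 = 48.000 sabins.
Each m² of panel replacing the ceiling (painted concrete ceiling) adds (0.74 − 0.01) = 0.73 sabins.
Area = ΔA/Δα = 48.000/0.73 = 65.8 m².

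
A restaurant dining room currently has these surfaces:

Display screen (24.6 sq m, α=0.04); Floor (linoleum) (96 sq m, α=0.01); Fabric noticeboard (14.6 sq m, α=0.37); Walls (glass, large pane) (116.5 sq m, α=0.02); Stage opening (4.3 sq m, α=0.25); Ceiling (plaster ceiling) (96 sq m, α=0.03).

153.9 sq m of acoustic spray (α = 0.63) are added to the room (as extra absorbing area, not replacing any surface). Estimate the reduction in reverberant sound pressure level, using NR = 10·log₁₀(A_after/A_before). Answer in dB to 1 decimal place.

Total absorption A_before = 24.6×0.04 + 96×0.01 + 14.6×0.37 + 116.5×0.02 + 4.3×0.25 + 96×0.03
  = 0.984 + 0.960 + 5.402 + 2.330 + 1.075 + 2.880 = 13.631 sq m sabins.
Added absorption = 153.9 × 0.63 = 96.957 sabins.
A_after = 13.631 + 96.957 = 110.588 sabins.
Reduction = 10 log₁₀(A_after/A_before) = 10 log₁₀(8.1130) = 9.1 dB.

9.1 dB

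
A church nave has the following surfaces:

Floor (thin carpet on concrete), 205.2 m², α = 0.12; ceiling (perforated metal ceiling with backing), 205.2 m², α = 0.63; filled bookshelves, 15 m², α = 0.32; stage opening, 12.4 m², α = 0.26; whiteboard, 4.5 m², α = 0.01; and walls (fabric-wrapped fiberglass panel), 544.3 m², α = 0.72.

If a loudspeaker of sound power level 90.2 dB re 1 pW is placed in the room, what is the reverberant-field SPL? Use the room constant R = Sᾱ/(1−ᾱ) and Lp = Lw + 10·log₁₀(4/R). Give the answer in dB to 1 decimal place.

Σ(Sᵢαᵢ) = 205.2·0.12 + 205.2·0.63 + 15·0.32 + 12.4·0.26 + 4.5·0.01 + 544.3·0.72 = 553.865; total area S = 986.6 m².
ᾱ = 0.5614, so room constant R = A/(1−ᾱ) = 1262.802 m².
Lp = Lw + 10 log₁₀(4/R) = 90.2 -24.99 = 65.2 dB.

65.2 dB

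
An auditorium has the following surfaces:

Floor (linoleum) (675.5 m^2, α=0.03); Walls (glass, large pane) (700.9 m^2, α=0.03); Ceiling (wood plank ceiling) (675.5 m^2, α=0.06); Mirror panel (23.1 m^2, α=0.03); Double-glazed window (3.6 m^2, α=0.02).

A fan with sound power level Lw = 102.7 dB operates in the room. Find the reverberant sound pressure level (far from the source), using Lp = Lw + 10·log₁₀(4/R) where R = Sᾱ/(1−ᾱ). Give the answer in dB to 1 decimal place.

89.4 dB

A = 82.587 sabins; S = 2078.6 m^2.
ᾱ = 0.0397, so room constant R = A/(1−ᾱ) = 86.001 m^2.
Lp = 102.7 + 10·log₁₀(4/86.001) = 102.7 + (-13.32) = 89.4 dB.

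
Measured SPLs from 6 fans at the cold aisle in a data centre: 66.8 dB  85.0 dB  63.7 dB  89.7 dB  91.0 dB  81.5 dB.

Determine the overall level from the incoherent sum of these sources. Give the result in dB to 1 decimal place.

94.2 dB

Sum in the linear (power) domain: Σ 10^(Lᵢ/10) = 10^(66.8/10) + 10^(85.0/10) + 10^(63.7/10) + 10^(89.7/10) + 10^(91.0/10) + 10^(81.5/10) = 2.657e+09.
L_total = 10·log₁₀(2.657e+09) = 94.2 dB.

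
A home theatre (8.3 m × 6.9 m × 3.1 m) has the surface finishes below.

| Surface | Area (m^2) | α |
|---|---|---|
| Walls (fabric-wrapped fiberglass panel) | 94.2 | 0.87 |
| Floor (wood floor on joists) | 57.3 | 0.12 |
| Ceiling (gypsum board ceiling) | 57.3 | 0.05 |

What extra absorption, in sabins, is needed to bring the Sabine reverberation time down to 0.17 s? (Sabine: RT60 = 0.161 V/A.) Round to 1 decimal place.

A₁ = Σ Sᵢαᵢ = 94.2·0.87 + 57.3·0.12 + 57.3·0.05 = 91.695 sabins.
For T = 0.17 s, need A₂ = 0.161·V/T = 0.161·177.537/0.17 = 168.138 sabins.
ΔA = A₂ − A₁ = 168.138 − 91.695 = 76.4 sabins.

76.4 sabins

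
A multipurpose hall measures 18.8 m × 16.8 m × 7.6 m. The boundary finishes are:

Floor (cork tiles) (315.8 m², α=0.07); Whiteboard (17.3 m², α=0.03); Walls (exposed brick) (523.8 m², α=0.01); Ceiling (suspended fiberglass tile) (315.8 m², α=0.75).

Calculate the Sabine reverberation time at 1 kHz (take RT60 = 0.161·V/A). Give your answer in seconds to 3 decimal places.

1.460 s

Total absorption A = 315.8*0.07 + 17.3*0.03 + 523.8*0.01 + 315.8*0.75
  = 22.106 + 0.519 + 5.238 + 236.850 = 264.713 m² sabins.
Room volume: 2400.384 m³.
T = 0.161 V/A = 0.161·2400.384/264.713 = 1.460 s.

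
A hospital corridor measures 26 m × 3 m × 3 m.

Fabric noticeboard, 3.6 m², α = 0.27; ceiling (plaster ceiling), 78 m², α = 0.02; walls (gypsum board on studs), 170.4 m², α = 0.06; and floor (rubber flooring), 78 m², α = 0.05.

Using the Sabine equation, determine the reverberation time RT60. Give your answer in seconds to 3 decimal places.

A = Σ Sᵢαᵢ = 3.6·0.27 + 78·0.02 + 170.4·0.06 + 78·0.05 = 16.656 sabins.
Room volume: 234 m³.
RT60 = 0.161 · V / A = 0.161 × 234 / 16.656 = 2.262 s.

2.262 seconds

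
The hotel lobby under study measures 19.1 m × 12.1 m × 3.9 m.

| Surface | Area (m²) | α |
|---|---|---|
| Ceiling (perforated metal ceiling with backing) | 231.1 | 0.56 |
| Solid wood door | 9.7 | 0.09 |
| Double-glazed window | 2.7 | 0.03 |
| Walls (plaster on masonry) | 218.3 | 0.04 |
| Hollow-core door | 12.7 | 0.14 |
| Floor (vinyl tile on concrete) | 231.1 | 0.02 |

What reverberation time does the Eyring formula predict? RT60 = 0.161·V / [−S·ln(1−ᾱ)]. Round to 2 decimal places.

0.89 s

S = Σ Sᵢ = 705.6 m².
Absorption A = 231.1·0.56 + 9.7·0.09 + 2.7·0.03 + 218.3·0.04 + 12.7·0.14 + 231.1·0.02 = 145.502 sabins.
Mean coefficient ᾱ = A/S = 0.2062.
Eyring denominator: −S ln(1−ᾱ) = 162.940.
V = 19.1 × 12.1 × 3.9 = 901.329 m³.
T = 0.161·V/[−S·ln(1−ᾱ)] = 0.161·901.329/162.940 = 0.89 s.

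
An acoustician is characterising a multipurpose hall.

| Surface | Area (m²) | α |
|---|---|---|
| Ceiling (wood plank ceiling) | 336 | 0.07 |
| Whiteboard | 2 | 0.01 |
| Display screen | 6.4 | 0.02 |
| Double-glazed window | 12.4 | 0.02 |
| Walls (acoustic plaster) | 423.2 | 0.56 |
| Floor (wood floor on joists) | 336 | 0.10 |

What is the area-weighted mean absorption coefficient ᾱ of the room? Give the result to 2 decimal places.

0.26

Total surface area S = 1116.0 m².
A = 336×0.07 + 2×0.01 + 6.4×0.02 + 12.4×0.02 + 423.2×0.56 + 336×0.10 = 294.508 sabins.
ᾱ = A/S = 0.26.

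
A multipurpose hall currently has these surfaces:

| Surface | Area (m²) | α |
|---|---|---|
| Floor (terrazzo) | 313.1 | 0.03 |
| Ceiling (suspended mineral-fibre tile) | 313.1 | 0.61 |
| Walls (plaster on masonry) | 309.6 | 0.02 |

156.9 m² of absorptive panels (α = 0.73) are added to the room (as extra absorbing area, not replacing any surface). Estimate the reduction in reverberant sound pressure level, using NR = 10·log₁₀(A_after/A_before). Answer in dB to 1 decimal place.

Summing Sᵢαᵢ: 9.393 + 190.991 + 6.192 → A_before = 206.576 sabins.
Treatment contributes 156.9·0.73 = 114.537 sabins.
New total A_after = 321.113 sabins.
NR = 10·log₁₀(321.113/206.576) = 1.9 dB.

1.9 dB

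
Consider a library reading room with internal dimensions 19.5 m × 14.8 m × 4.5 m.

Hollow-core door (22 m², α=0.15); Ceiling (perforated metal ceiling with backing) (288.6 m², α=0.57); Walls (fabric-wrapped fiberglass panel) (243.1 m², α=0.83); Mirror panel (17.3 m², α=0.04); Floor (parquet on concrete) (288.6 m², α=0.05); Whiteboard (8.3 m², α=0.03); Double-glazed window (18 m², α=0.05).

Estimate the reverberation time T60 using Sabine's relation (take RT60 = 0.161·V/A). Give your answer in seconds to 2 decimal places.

A = Σ Sᵢαᵢ = 22·0.15 + 288.6·0.57 + 243.1·0.83 + 17.3·0.04 + 288.6·0.05 + 8.3·0.03 + 18·0.05 = 385.846 sabins.
V = 19.5·14.8·4.5 = 1298.7 m³.
Sabine: RT60 = 0.161 × 1298.7 / 385.846 = 0.54 s.

0.54 s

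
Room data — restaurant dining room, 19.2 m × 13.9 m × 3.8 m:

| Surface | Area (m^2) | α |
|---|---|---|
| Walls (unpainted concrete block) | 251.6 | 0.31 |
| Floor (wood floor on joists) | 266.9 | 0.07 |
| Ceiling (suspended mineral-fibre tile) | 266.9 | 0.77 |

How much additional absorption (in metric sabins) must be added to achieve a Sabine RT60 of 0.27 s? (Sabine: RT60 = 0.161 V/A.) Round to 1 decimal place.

302.5 sabins

Total absorption A₁ = 251.6×0.31 + 266.9×0.07 + 266.9×0.77
  = 77.996 + 18.683 + 205.513 = 302.192 m^2 sabins.
For T = 0.27 s, need A₂ = 0.161·V/T = 0.161·1014.144/0.27 = 604.730 sabins.
ΔA = A₂ − A₁ = 604.730 − 302.192 = 302.5 sabins.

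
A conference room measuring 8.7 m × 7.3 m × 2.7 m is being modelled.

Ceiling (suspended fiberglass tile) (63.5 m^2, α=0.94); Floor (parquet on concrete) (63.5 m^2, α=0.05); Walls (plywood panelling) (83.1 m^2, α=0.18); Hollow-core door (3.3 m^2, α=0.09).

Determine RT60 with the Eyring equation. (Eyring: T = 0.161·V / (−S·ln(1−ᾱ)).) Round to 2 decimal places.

S = Σ Sᵢ = 213.4 m^2.
Σ(Sᵢαᵢ) = 63.5×0.94 + 63.5×0.05 + 83.1×0.18 + 3.3×0.09 = 78.120.
ᾱ = 78.120 / 213.4 = 0.3661.
−S·ln(1−ᾱ) = −213.4 × ln(1 − 0.3661) = 97.281.
V = 8.7 × 7.3 × 2.7 = 171.477 m³.
RT60 = 0.161 × 171.477 / 97.281 = 0.28 s.

0.28 s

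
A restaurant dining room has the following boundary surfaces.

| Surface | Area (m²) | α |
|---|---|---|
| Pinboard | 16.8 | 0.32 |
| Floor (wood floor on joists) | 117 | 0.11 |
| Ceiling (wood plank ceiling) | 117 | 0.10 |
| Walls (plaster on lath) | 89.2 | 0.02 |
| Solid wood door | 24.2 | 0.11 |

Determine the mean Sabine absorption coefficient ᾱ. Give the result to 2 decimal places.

Total surface area S = 364.2 m².
Σ(Sᵢαᵢ) = 16.8*0.32 + 117*0.11 + 117*0.10 + 89.2*0.02 + 24.2*0.11 = 34.392.
ᾱ = A/S = 0.09.

0.09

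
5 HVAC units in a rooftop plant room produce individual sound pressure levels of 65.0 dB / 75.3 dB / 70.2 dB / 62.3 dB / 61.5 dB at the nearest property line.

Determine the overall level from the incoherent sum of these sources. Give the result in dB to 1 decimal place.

Sum in the linear (power) domain: Σ 10^(Lᵢ/10) = 10^(65.0/10) + 10^(75.3/10) + 10^(70.2/10) + 10^(62.3/10) + 10^(61.5/10) = 5.063e+07.
Combined level = 10 log₁₀(5.063e+07) = 77.0 dB.

77.0 dB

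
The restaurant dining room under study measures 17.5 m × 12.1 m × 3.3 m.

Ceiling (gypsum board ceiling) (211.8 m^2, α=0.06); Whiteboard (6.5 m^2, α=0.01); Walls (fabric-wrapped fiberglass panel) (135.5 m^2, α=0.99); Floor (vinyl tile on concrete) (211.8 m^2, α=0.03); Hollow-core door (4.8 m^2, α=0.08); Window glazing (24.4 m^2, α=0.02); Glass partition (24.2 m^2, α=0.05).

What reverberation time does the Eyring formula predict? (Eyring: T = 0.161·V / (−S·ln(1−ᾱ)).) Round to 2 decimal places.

S = Σ Sᵢ = 619.0 m^2.
Σ(Sᵢαᵢ) = 211.8×0.06 + 6.5×0.01 + 135.5×0.99 + 211.8×0.03 + 4.8×0.08 + 24.4×0.02 + 24.2×0.05 = 155.354.
Mean coefficient ᾱ = A/S = 0.2510.
−S·ln(1−ᾱ) = −619.0 × ln(1 − 0.2510) = 178.901.
V = 17.5 × 12.1 × 3.3 = 698.775 m³.
RT60 = 0.161 × 698.775 / 178.901 = 0.63 s.

0.63 seconds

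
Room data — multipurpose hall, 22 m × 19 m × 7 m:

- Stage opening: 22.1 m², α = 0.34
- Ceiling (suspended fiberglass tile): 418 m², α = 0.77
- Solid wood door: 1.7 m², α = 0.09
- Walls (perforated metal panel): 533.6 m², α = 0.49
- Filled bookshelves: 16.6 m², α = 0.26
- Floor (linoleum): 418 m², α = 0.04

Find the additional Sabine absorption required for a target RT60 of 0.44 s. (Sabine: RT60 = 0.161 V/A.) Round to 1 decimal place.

458.6 sabins

Summing Sᵢαᵢ: 7.514 + 321.860 + 0.153 + 261.464 + 4.316 + 16.720 → A₁ = 612.027 sabins.
Target A₂ = 0.161·2926/0.44 = 1070.650 sabins (V = 2926 m³).
ΔA = A₂ − A₁ = 1070.650 − 612.027 = 458.6 sabins.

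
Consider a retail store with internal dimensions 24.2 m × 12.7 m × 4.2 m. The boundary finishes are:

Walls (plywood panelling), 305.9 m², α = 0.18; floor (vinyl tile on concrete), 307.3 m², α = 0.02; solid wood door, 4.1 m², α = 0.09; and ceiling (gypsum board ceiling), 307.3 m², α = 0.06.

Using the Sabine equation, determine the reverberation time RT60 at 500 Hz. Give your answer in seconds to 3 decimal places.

Summing Sᵢαᵢ: 55.062 + 6.146 + 0.369 + 18.438 → A = 80.015 sabins.
Volume V = 24.2 × 12.7 × 4.2 = 1290.828 m³.
RT60 = 0.161 · V / A = 0.161 × 1290.828 / 80.015 = 2.597 s.

2.597 seconds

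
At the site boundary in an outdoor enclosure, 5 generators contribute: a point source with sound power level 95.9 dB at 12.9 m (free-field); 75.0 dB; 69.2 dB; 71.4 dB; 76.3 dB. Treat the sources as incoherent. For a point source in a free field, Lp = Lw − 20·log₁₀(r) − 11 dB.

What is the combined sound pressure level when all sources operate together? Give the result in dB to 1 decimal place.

79.9 dB

Source at 12.9 m: Lp = 95.9 − 20·log₁₀(12.9) − 11 = 62.7 dB.
Σ 10^(Lᵢ/10) = 9.826e+07.
Back to dB: 10·log₁₀ Σ = 79.9 dB.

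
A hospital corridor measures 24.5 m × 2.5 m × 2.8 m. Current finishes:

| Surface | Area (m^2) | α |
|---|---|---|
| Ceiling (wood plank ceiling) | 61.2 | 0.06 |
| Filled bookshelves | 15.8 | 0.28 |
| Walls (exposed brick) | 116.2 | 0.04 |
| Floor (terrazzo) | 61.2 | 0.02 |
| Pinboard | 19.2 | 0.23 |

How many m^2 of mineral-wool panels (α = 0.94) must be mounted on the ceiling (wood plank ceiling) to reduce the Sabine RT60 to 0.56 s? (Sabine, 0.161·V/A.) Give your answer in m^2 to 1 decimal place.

35.1

A₁ = Σ Sᵢαᵢ = 61.2×0.06 + 15.8×0.28 + 116.2×0.04 + 61.2×0.02 + 19.2×0.23 = 18.384 sabins.
V = 171.5 m³. Target absorption A₂ = 0.161 × 171.5 / 0.56 = 49.306 sabins.
ΔA needed = 49.306 − 18.384 = 30.922 sabins.
Net gain per m^2: Δα = 0.94 − 0.06 = 0.88.
Panel area = 30.922 / 0.88 = 35.1 m^2.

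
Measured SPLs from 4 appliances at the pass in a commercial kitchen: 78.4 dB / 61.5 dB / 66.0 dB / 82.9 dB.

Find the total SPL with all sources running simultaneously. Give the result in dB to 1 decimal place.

84.3 dB

Sum in the linear (power) domain: Σ 10^(Lᵢ/10) = 10^(78.4/10) + 10^(61.5/10) + 10^(66.0/10) + 10^(82.9/10) = 2.696e+08.
L_total = 10·log₁₀(2.696e+08) = 84.3 dB.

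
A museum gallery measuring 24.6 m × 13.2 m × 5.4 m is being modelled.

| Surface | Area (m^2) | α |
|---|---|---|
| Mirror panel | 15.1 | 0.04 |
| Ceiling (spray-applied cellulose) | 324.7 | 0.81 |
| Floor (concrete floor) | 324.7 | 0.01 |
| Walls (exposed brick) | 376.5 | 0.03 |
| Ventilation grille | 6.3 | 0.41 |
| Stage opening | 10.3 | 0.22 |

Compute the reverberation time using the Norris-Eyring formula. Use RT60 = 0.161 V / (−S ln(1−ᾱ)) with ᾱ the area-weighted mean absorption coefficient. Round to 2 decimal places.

0.86 s

Total surface area S = 15.1 + 324.7 + 324.7 + 376.5 + 6.3 + 10.3 = 1057.6 m^2.
Absorption A = 15.1×0.04 + 324.7×0.81 + 324.7×0.01 + 376.5×0.03 + 6.3×0.41 + 10.3×0.22 = 283.002 sabins.
Mean coefficient ᾱ = A/S = 0.2676.
Eyring denominator: −S ln(1−ᾱ) = 329.367.
V = 24.6 × 13.2 × 5.4 = 1753.488 m³.
RT60 = 0.161 × 1753.488 / 329.367 = 0.86 s.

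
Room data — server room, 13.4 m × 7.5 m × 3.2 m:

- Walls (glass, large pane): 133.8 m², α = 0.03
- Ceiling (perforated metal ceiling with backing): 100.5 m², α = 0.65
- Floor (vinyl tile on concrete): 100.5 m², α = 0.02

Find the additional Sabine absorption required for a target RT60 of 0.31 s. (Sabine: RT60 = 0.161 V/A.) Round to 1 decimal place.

95.7 sabins

Total absorption A₁ = 133.8*0.03 + 100.5*0.65 + 100.5*0.02
  = 4.014 + 65.325 + 2.010 = 71.349 m² sabins.
V = 321.6 m³. Required absorption A₂ = 0.161 × 321.6 / 0.31 = 167.025 sabins.
ΔA = A₂ − A₁ = 167.025 − 71.349 = 95.7 sabins.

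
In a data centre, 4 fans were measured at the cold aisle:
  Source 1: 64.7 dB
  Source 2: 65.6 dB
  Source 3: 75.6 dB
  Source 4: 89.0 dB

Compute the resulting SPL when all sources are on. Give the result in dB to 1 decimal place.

89.2 dB

Σ 10^(Lᵢ/10) = 8.372e+08.
L_total = 10·log₁₀(8.372e+08) = 89.2 dB.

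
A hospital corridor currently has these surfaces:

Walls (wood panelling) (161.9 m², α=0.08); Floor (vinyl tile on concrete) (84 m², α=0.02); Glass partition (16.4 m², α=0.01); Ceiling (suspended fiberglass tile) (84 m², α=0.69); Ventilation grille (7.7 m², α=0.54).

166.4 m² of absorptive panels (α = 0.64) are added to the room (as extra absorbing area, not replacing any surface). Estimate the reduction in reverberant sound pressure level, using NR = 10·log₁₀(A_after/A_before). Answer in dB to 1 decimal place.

A_before = Σ Sᵢαᵢ = 161.9·0.08 + 84·0.02 + 16.4·0.01 + 84·0.69 + 7.7·0.54 = 76.914 sabins.
Added absorption = 166.4 × 0.64 = 106.496 sabins.
A_after = 76.914 + 106.496 = 183.410 sabins.
NR = 10·log₁₀(183.410/76.914) = 3.8 dB.

3.8 dB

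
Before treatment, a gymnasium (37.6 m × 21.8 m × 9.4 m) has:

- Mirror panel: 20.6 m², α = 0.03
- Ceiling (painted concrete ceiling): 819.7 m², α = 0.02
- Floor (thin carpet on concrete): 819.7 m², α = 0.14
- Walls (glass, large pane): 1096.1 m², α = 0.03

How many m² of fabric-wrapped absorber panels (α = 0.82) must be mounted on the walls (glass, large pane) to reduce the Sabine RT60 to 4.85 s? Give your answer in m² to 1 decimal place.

115.3

Summing Sᵢαᵢ: 0.618 + 16.394 + 114.758 + 32.883 → A₁ = 164.653 sabins.
Required A₂ = 0.161·7704.992/4.85 = 255.774 sabins.
ΔA needed = 255.774 − 164.653 = 91.121 sabins.
Net gain per m²: Δα = 0.82 − 0.03 = 0.79.
Panel area = 91.121 / 0.79 = 115.3 m².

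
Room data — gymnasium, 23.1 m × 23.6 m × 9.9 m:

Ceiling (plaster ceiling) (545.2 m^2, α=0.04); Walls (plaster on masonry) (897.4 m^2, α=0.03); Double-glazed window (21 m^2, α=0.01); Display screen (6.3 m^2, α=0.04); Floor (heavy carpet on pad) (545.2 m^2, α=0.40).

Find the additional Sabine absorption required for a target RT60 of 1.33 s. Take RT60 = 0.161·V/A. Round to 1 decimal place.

A₁ = Σ Sᵢαᵢ = 545.2×0.04 + 897.4×0.03 + 21×0.01 + 6.3×0.04 + 545.2×0.40 = 267.272 sabins.
For T = 1.33 s, need A₂ = 0.161·V/T = 0.161·5397.084/1.33 = 653.331 sabins.
ΔA = A₂ − A₁ = 653.331 − 267.272 = 386.1 sabins.

386.1 sabins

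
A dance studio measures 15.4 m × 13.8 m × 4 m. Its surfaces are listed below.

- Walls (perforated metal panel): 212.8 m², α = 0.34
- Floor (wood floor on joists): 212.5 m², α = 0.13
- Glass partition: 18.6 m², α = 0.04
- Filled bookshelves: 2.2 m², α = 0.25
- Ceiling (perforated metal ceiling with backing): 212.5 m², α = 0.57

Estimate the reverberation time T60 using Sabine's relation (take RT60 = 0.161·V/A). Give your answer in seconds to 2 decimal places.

Summing Sᵢαᵢ: 72.352 + 27.625 + 0.744 + 0.550 + 121.125 → A = 222.396 sabins.
Room volume: 850.08 m³.
RT60 = 0.161 · V / A = 0.161 × 850.08 / 222.396 = 0.62 s.

0.62 s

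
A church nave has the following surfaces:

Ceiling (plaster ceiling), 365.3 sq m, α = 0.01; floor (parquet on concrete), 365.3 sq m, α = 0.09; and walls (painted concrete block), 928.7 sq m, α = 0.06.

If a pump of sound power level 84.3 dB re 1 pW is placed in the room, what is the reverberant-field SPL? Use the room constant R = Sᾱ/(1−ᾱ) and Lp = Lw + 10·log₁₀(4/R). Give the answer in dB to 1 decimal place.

Σ(Sᵢαᵢ) = 365.3×0.01 + 365.3×0.09 + 928.7×0.06 = 92.252; total area S = 1659.3 sq m.
ᾱ = 92.252/1659.3 = 0.0556; R = Sᾱ/(1−ᾱ) = 92.252/(1−0.0556) = 97.683 sq m.
Lp = Lw + 10 log₁₀(4/R) = 84.3 -13.88 = 70.4 dB.

70.4 dB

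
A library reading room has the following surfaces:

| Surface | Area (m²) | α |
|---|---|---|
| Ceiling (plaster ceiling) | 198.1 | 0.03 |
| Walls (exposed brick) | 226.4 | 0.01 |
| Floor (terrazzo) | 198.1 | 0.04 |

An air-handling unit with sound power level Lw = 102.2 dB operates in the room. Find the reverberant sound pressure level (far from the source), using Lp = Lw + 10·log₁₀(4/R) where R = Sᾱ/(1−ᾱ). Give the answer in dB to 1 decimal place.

Σ(Sᵢαᵢ) = 198.1×0.03 + 226.4×0.01 + 198.1×0.04 = 16.131; total area S = 622.6 m².
ᾱ = 16.131/622.6 = 0.0259; R = Sᾱ/(1−ᾱ) = 16.131/(1−0.0259) = 16.560 m².
Lp = 102.2 + 10·log₁₀(4/16.560) = 102.2 + (-6.17) = 96.0 dB.

96.0 dB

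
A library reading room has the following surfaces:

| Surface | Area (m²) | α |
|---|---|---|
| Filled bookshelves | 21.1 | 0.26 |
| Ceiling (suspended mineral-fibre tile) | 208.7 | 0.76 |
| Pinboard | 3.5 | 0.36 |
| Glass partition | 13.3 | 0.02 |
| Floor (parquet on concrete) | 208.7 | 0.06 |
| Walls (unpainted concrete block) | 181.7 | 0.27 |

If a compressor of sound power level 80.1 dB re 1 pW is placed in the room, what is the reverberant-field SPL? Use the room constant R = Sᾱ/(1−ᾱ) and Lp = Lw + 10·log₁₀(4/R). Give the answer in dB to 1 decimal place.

A = 227.205 sabins; S = 637.0 m².
ᾱ = 227.205/637.0 = 0.3567; R = Sᾱ/(1−ᾱ) = 227.205/(1−0.3567) = 353.187 m².
Lp = 80.1 + 10·log₁₀(4/353.187) = 80.1 + (-19.46) = 60.6 dB.

60.6 dB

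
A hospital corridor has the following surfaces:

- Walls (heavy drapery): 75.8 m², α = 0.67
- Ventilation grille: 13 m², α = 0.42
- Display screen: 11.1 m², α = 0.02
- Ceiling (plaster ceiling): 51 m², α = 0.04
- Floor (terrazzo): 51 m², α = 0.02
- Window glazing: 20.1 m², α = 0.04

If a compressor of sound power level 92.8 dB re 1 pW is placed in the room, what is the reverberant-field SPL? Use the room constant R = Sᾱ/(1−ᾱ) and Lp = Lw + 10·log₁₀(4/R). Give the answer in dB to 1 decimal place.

A = 60.332 sabins; S = 222.0 m².
ᾱ = 60.332/222.0 = 0.2718; R = Sᾱ/(1−ᾱ) = 60.332/(1−0.2718) = 82.851 m².
Lp = 92.8 + 10·log₁₀(4/82.851) = 92.8 + (-13.16) = 79.6 dB.

79.6 dB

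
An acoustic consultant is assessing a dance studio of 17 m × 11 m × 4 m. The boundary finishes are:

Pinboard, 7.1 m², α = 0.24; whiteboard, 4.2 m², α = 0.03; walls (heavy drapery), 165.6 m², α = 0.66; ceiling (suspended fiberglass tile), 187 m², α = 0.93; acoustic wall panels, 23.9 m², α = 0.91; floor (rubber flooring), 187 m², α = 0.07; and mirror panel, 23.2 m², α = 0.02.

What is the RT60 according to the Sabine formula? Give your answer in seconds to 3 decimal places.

0.376 s

Total absorption A = 7.1·0.24 + 4.2·0.03 + 165.6·0.66 + 187·0.93 + 23.9·0.91 + 187·0.07 + 23.2·0.02
  = 1.704 + 0.126 + 109.296 + 173.910 + 21.749 + 13.090 + 0.464 = 320.339 m² sabins.
V = 17·11·4 = 748 m³.
RT60 = 0.161 · V / A = 0.161 × 748 / 320.339 = 0.376 s.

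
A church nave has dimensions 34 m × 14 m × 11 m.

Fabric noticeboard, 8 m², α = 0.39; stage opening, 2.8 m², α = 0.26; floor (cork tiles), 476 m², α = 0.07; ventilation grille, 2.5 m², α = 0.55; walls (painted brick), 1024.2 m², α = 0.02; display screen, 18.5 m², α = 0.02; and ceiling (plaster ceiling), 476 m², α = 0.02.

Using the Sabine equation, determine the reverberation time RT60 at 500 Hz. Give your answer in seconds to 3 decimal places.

12.232 s

Summing Sᵢαᵢ: 3.120 + 0.728 + 33.320 + 1.375 + 20.484 + 0.370 + 9.520 → A = 68.917 sabins.
Volume V = 34 × 14 × 11 = 5236 m³.
T = 0.161 V/A = 0.161·5236/68.917 = 12.232 s.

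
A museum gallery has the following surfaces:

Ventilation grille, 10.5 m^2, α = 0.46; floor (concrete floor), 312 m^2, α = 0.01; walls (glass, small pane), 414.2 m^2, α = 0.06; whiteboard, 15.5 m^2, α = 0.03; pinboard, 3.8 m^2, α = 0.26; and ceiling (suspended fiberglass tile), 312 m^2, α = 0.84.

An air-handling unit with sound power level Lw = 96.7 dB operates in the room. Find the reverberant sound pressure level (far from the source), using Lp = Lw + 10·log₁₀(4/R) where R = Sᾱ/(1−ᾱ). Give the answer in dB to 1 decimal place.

76.6 dB

A = 296.335 sabins; S = 1068.0 m^2.
ᾱ = 296.335/1068.0 = 0.2775; R = Sᾱ/(1−ᾱ) = 296.335/(1−0.2775) = 410.152 m^2.
Lp = 96.7 + 10·log₁₀(4/410.152) = 96.7 + (-20.11) = 76.6 dB.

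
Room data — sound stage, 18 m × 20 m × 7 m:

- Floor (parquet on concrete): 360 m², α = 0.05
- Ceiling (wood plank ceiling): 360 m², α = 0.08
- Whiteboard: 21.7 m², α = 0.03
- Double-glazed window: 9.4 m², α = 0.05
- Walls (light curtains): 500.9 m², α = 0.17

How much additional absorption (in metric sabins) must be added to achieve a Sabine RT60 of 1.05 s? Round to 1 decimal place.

A₁ = Σ Sᵢαᵢ = 360*0.05 + 360*0.08 + 21.7*0.03 + 9.4*0.05 + 500.9*0.17 = 133.074 sabins.
For T = 1.05 s, need A₂ = 0.161·V/T = 0.161·2520/1.05 = 386.400 sabins.
Shortfall: 386.400 − 133.074 = 253.3 sabins.

253.3 sabins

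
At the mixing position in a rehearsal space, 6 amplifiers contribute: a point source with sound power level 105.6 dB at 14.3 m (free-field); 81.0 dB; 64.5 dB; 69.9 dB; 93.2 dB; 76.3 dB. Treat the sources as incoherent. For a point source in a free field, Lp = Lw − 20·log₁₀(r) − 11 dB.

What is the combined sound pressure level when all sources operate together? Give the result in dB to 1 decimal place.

93.6 dB

Source at 14.3 m: Lp = 105.6 − 20·log₁₀(14.3) − 11 = 71.5 dB.
Sum in the linear (power) domain: Σ 10^(Lᵢ/10) = 10^(71.5/10) + 10^(81.0/10) + 10^(64.5/10) + 10^(69.9/10) + 10^(93.2/10) + 10^(76.3/10) = 2.285e+09.
Combined level = 10 log₁₀(2.285e+09) = 93.6 dB.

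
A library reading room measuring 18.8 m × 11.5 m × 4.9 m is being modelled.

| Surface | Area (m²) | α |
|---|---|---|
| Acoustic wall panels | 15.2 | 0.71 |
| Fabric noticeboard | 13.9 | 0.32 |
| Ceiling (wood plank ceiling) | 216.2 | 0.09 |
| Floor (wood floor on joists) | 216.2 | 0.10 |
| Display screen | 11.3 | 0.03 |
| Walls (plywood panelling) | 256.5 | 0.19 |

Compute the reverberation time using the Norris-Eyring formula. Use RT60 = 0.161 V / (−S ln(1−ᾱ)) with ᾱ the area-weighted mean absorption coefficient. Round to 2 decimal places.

Total surface area S = 15.2 + 13.9 + 216.2 + 216.2 + 11.3 + 256.5 = 729.3 m².
Σ(Sᵢαᵢ) = 15.2×0.71 + 13.9×0.32 + 216.2×0.09 + 216.2×0.10 + 11.3×0.03 + 256.5×0.19 = 105.392.
Mean coefficient ᾱ = A/S = 0.1445.
−S·ln(1−ᾱ) = −729.3 × ln(1 − 0.1445) = 113.821.
V = 18.8 × 11.5 × 4.9 = 1059.38 m³.
RT60 = 0.161 × 1059.38 / 113.821 = 1.50 s.

1.50 s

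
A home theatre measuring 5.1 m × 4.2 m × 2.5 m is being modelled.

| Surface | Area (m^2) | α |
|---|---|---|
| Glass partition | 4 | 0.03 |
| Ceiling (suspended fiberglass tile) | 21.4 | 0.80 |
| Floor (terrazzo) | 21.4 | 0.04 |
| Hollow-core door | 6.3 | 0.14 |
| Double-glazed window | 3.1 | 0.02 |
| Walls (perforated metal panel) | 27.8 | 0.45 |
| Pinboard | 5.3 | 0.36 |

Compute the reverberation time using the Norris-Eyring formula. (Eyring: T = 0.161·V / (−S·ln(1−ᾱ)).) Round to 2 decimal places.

S = Σ Sᵢ = 89.3 m^2.
Absorption A = 4×0.03 + 21.4×0.80 + 21.4×0.04 + 6.3×0.14 + 3.1×0.02 + 27.8×0.45 + 5.3×0.36 = 33.458 sabins.
ᾱ = 33.458 / 89.3 = 0.3747.
Eyring denominator: −S ln(1−ᾱ) = 41.928.
V = 5.1 × 4.2 × 2.5 = 53.55 m³.
RT60 = 0.161 × 53.55 / 41.928 = 0.21 s.

0.21 seconds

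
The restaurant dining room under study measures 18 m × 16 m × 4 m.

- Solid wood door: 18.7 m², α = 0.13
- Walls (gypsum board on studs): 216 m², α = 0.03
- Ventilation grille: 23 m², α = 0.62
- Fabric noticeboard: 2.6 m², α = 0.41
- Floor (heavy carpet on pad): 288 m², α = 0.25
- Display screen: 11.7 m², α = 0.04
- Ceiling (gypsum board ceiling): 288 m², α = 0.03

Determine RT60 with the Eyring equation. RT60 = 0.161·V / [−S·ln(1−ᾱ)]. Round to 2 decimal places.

1.65 seconds

S = Σ Sᵢ = 848.0 m².
Absorption A = 18.7·0.13 + 216·0.03 + 23·0.62 + 2.6·0.41 + 288·0.25 + 11.7·0.04 + 288·0.03 = 105.345 sabins.
Mean coefficient ᾱ = A/S = 0.1242.
Eyring denominator: −S ln(1−ᾱ) = 112.460.
V = 18 × 16 × 4 = 1152 m³.
T = 0.161·V/[−S·ln(1−ᾱ)] = 0.161·1152/112.460 = 1.65 s.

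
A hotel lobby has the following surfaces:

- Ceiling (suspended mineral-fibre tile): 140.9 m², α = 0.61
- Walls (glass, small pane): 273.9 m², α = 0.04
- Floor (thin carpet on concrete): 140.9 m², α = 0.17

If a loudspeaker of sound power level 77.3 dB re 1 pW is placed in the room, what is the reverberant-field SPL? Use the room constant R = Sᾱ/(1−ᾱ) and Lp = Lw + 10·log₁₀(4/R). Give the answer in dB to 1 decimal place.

61.4 dB

Σ(Sᵢαᵢ) = 140.9×0.61 + 273.9×0.04 + 140.9×0.17 = 120.858; total area S = 555.7 m².
ᾱ = 120.858/555.7 = 0.2175; R = Sᾱ/(1−ᾱ) = 120.858/(1−0.2175) = 154.451 m².
Lp = 77.3 + 10·log₁₀(4/154.451) = 77.3 + (-15.87) = 61.4 dB.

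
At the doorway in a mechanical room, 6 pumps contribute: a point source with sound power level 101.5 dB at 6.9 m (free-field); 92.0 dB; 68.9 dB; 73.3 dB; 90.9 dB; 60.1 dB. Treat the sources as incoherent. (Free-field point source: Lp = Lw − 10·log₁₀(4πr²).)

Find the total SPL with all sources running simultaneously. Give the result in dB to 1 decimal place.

94.6 dB

Source at 6.9 m: Lp = 101.5 − 10·log₁₀(4π·6.9²) = 101.5 − 10·log₁₀(598.285) = 73.7 dB.
Converting to relative power and adding: 10^(73.7/10) + 10^(92.0/10) + 10^(68.9/10) + 10^(73.3/10) + 10^(90.9/10) + 10^(60.1/10) = 2.869e+09.
Combined level = 10 log₁₀(2.869e+09) = 94.6 dB.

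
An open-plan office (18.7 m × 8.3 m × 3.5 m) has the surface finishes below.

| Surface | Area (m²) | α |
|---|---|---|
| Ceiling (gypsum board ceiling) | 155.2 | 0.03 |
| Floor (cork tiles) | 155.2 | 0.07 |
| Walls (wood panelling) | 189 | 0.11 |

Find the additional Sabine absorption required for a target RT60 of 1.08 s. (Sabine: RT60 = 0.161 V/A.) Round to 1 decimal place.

44.7 sabins

A₁ = Σ Sᵢαᵢ = 155.2*0.03 + 155.2*0.07 + 189*0.11 = 36.310 sabins.
Target A₂ = 0.161·543.235/1.08 = 80.982 sabins (V = 543.235 m³).
Additional absorption ΔA = 80.982 − 36.310 = 44.7 sabins.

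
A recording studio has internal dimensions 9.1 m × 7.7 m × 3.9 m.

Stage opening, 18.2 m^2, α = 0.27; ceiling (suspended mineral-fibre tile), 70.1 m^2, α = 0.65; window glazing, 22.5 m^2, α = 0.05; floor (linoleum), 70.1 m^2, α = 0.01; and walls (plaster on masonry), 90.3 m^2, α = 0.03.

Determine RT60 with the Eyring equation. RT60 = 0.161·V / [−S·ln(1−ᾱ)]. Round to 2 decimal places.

0.72 sec

S = Σ Sᵢ = 271.2 m^2.
Σ(Sᵢαᵢ) = 18.2×0.27 + 70.1×0.65 + 22.5×0.05 + 70.1×0.01 + 90.3×0.03 = 55.014.
ᾱ = 55.014 / 271.2 = 0.2029.
−S·ln(1−ᾱ) = −271.2 × ln(1 − 0.2029) = 61.501.
V = 9.1 × 7.7 × 3.9 = 273.273 m³.
RT60 = 0.161 × 273.273 / 61.501 = 0.72 s.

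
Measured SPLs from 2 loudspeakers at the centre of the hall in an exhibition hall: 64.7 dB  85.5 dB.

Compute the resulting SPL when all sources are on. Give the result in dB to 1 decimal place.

Sum in the linear (power) domain: Σ 10^(Lᵢ/10) = 10^(64.7/10) + 10^(85.5/10) = 3.578e+08.
Back to dB: 10·log₁₀ Σ = 85.5 dB.

85.5 dB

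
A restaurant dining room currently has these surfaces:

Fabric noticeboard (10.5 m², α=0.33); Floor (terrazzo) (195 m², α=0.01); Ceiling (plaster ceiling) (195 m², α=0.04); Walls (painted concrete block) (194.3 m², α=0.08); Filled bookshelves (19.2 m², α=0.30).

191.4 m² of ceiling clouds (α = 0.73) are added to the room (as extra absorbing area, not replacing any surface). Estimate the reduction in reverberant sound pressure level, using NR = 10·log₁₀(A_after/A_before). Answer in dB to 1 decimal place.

Total absorption A_before = 10.5·0.33 + 195·0.01 + 195·0.04 + 194.3·0.08 + 19.2·0.30
  = 3.465 + 1.950 + 7.800 + 15.544 + 5.760 = 34.519 m² sabins.
Treatment contributes 191.4·0.73 = 139.722 sabins.
New total A_after = 174.241 sabins.
NR = 10·log₁₀(174.241/34.519) = 7.0 dB.

7.0 dB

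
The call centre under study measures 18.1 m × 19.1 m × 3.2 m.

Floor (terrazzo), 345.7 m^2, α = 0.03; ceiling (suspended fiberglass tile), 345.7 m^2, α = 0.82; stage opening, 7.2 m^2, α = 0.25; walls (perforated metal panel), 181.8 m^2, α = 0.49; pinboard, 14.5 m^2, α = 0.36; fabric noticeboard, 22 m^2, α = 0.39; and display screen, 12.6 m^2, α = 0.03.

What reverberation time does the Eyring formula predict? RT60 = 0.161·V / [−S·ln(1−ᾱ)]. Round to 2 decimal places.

S = Σ Sᵢ = 929.5 m^2.
Σ(Sᵢαᵢ) = 345.7×0.03 + 345.7×0.82 + 7.2×0.25 + 181.8×0.49 + 14.5×0.36 + 22×0.39 + 12.6×0.03 = 398.905.
Mean coefficient ᾱ = A/S = 0.4292.
−S·ln(1−ᾱ) = −929.5 × ln(1 − 0.4292) = 521.186.
V = 18.1 × 19.1 × 3.2 = 1106.272 m³.
T = 0.161·V/[−S·ln(1−ᾱ)] = 0.161·1106.272/521.186 = 0.34 s.

0.34 s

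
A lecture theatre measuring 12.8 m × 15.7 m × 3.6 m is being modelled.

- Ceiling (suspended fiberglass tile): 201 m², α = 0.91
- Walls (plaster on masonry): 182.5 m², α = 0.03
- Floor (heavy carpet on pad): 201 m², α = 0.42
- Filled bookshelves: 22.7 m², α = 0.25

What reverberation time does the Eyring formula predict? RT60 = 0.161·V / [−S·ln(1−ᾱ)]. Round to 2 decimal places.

0.31 s

S = Σ Sᵢ = 607.2 m².
Absorption A = 201×0.91 + 182.5×0.03 + 201×0.42 + 22.7×0.25 = 278.480 sabins.
ᾱ = 278.480 / 607.2 = 0.4586.
Eyring denominator: −S ln(1−ᾱ) = 372.576.
V = 12.8 × 15.7 × 3.6 = 723.456 m³.
RT60 = 0.161 × 723.456 / 372.576 = 0.31 s.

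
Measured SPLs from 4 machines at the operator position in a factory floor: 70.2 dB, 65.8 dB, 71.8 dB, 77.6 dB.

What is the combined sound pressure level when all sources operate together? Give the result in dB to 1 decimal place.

Sum in the linear (power) domain: Σ 10^(Lᵢ/10) = 10^(70.2/10) + 10^(65.8/10) + 10^(71.8/10) + 10^(77.6/10) = 8.695e+07.
Combined level = 10 log₁₀(8.695e+07) = 79.4 dB.

79.4 dB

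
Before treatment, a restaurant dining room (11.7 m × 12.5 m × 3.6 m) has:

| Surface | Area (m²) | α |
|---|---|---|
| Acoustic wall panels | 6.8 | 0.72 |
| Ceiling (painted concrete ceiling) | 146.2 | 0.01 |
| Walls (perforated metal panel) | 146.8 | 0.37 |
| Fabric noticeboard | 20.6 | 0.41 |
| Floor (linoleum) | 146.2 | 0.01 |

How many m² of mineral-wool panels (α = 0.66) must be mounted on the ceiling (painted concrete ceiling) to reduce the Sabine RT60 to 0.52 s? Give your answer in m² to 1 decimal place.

142.2

Equivalent absorption area: A₁ = 6.8*0.72 + 146.2*0.01 + 146.8*0.37 + 20.6*0.41 + 146.2*0.01 = 70.582 m².
V = 526.5 m³. Target absorption A₂ = 0.161 × 526.5 / 0.52 = 163.013 sabins.
Absorption to add: 163.013 − 70.582 = 92.431 sabins.
Each m² of panel replacing the ceiling (painted concrete ceiling) adds (0.66 − 0.01) = 0.65 sabins.
Panel area = 92.431 / 0.65 = 142.2 m².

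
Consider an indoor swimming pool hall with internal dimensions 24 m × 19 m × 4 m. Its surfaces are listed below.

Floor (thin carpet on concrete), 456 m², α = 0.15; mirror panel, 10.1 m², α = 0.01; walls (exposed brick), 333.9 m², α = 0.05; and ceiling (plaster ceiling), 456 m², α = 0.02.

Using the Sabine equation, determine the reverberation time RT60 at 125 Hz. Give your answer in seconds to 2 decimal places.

A = Σ Sᵢαᵢ = 456·0.15 + 10.1·0.01 + 333.9·0.05 + 456·0.02 = 94.316 sabins.
Volume V = 24 × 19 × 4 = 1824 m³.
T = 0.161 V/A = 0.161·1824/94.316 = 3.11 s.

3.11 seconds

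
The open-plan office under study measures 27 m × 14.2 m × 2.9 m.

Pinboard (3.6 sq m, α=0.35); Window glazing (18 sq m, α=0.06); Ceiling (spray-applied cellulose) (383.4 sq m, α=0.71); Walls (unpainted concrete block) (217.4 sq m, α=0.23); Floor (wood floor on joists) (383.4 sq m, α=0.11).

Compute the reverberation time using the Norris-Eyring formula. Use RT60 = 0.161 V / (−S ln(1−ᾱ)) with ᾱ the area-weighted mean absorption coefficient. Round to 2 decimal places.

S = Σ Sᵢ = 1005.8 sq m.
Σ(Sᵢαᵢ) = 3.6·0.35 + 18·0.06 + 383.4·0.71 + 217.4·0.23 + 383.4·0.11 = 366.730.
ᾱ = 366.730 / 1005.8 = 0.3646.
−S·ln(1−ᾱ) = −1005.8 × ln(1 − 0.3646) = 456.131.
V = 27 × 14.2 × 2.9 = 1111.86 m³.
T = 0.161·V/[−S·ln(1−ᾱ)] = 0.161·1111.86/456.131 = 0.39 s.

0.39 s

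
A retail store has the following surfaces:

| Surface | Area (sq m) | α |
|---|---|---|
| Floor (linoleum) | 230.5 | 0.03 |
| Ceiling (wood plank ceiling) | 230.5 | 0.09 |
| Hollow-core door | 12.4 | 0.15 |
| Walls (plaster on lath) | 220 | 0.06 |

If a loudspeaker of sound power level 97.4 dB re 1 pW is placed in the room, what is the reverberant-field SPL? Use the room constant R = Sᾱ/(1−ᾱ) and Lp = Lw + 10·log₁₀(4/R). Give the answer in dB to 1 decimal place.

A = 42.720 sabins; S = 693.4 sq m.
ᾱ = 42.720/693.4 = 0.0616; R = Sᾱ/(1−ᾱ) = 42.720/(1−0.0616) = 45.524 sq m.
Lp = 97.4 + 10·log₁₀(4/45.524) = 97.4 + (-10.56) = 86.8 dB.

86.8 dB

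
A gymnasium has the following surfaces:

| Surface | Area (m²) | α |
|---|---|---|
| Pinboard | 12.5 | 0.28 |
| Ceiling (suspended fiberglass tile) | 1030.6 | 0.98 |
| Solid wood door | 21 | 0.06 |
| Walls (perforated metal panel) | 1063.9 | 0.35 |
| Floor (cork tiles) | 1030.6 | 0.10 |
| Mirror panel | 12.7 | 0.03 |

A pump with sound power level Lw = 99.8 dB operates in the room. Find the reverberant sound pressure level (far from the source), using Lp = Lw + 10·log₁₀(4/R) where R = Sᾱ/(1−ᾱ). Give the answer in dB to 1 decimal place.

71.3 dB

Σ(Sᵢαᵢ) = 12.5·0.28 + 1030.6·0.98 + 21·0.06 + 1063.9·0.35 + 1030.6·0.10 + 12.7·0.03 = 1490.554; total area S = 3171.3 m².
ᾱ = 1490.554/3171.3 = 0.4700; R = Sᾱ/(1−ᾱ) = 1490.554/(1−0.4700) = 2812.366 m².
Lp = 99.8 + 10·log₁₀(4/2812.366) = 99.8 + (-28.47) = 71.3 dB.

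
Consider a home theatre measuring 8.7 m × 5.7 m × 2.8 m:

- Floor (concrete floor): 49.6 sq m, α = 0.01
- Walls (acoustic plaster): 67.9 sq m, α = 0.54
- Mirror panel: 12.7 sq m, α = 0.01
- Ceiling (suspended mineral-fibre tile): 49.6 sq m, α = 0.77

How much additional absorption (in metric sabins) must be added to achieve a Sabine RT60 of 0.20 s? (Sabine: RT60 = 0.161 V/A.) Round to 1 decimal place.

36.3 sabins

Total absorption A₁ = 49.6×0.01 + 67.9×0.54 + 12.7×0.01 + 49.6×0.77
  = 0.496 + 36.666 + 0.127 + 38.192 = 75.481 sq m sabins.
For T = 0.20 s, need A₂ = 0.161·V/T = 0.161·138.852/0.20 = 111.776 sabins.
Shortfall: 111.776 − 75.481 = 36.3 sabins.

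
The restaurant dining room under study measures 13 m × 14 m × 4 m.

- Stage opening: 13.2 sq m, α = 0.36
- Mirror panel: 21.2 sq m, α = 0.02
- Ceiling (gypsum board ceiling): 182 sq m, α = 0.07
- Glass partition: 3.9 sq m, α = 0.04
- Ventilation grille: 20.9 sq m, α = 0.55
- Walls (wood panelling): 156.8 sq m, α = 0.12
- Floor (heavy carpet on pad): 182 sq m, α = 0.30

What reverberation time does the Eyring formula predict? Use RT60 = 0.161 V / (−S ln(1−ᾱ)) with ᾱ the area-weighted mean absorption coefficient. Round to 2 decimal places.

1.03 s

S = Σ Sᵢ = 580.0 sq m.
Σ(Sᵢαᵢ) = 13.2×0.36 + 21.2×0.02 + 182×0.07 + 3.9×0.04 + 20.9×0.55 + 156.8×0.12 + 182×0.30 = 102.983.
ᾱ = 102.983 / 580.0 = 0.1776.
Eyring denominator: −S ln(1−ᾱ) = 113.406.
V = 13 × 14 × 4 = 728 m³.
RT60 = 0.161 × 728 / 113.406 = 1.03 s.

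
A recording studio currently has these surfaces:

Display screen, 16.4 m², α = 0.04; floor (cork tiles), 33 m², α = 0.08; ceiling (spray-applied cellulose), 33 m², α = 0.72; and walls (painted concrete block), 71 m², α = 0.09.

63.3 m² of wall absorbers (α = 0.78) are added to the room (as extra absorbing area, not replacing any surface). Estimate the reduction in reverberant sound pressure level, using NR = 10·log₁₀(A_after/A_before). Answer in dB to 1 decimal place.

Total absorption A_before = 16.4×0.04 + 33×0.08 + 33×0.72 + 71×0.09
  = 0.656 + 2.640 + 23.760 + 6.390 = 33.446 m² sabins.
Added absorption = 63.3 × 0.78 = 49.374 sabins.
New total A_after = 82.820 sabins.
Reduction = 10 log₁₀(A_after/A_before) = 10 log₁₀(2.4762) = 3.9 dB.

3.9 dB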